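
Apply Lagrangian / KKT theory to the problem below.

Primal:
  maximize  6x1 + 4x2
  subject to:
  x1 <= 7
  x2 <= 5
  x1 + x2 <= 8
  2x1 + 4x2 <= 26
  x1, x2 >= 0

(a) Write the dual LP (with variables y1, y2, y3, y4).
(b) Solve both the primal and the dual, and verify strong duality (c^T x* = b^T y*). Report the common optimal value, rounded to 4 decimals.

The standard primal-dual pair for 'max c^T x s.t. A x <= b, x >= 0' is:
  Dual:  min b^T y  s.t.  A^T y >= c,  y >= 0.

So the dual LP is:
  minimize  7y1 + 5y2 + 8y3 + 26y4
  subject to:
    y1 + y3 + 2y4 >= 6
    y2 + y3 + 4y4 >= 4
    y1, y2, y3, y4 >= 0

Solving the primal: x* = (7, 1).
  primal value c^T x* = 46.
Solving the dual: y* = (2, 0, 4, 0).
  dual value b^T y* = 46.
Strong duality: c^T x* = b^T y*. Confirmed.

46


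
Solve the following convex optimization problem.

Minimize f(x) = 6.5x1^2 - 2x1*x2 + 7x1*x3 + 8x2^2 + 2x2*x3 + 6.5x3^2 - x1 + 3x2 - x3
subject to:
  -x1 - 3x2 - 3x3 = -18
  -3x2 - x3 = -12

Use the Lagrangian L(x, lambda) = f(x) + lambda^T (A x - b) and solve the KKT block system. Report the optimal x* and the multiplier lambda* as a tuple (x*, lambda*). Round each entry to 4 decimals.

Form the Lagrangian:
  L(x, lambda) = (1/2) x^T Q x + c^T x + lambda^T (A x - b)
Stationarity (grad_x L = 0): Q x + c + A^T lambda = 0.
Primal feasibility: A x = b.

This gives the KKT block system:
  [ Q   A^T ] [ x     ]   [-c ]
  [ A    0  ] [ lambda ] = [ b ]

Solving the linear system:
  x*      = (-0.1725, 2.9712, 3.0863)
  lambda* = (12.4185, 6.6006)
  f(x*)   = 154.3706

x* = (-0.1725, 2.9712, 3.0863), lambda* = (12.4185, 6.6006)


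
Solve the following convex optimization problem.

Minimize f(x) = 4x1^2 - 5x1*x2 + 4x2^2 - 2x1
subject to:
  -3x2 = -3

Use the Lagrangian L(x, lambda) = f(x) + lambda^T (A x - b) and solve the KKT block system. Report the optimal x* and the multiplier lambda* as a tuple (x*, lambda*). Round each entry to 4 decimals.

Form the Lagrangian:
  L(x, lambda) = (1/2) x^T Q x + c^T x + lambda^T (A x - b)
Stationarity (grad_x L = 0): Q x + c + A^T lambda = 0.
Primal feasibility: A x = b.

This gives the KKT block system:
  [ Q   A^T ] [ x     ]   [-c ]
  [ A    0  ] [ lambda ] = [ b ]

Solving the linear system:
  x*      = (0.875, 1)
  lambda* = (1.2083)
  f(x*)   = 0.9375

x* = (0.875, 1), lambda* = (1.2083)


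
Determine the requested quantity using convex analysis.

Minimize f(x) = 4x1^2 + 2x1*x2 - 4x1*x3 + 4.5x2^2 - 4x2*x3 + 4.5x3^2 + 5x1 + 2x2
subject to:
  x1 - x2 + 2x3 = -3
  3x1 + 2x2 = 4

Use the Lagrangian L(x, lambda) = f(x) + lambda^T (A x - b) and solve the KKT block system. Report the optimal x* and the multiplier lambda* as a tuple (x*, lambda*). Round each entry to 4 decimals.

Form the Lagrangian:
  L(x, lambda) = (1/2) x^T Q x + c^T x + lambda^T (A x - b)
Stationarity (grad_x L = 0): Q x + c + A^T lambda = 0.
Primal feasibility: A x = b.

This gives the KKT block system:
  [ Q   A^T ] [ x     ]   [-c ]
  [ A    0  ] [ lambda ] = [ b ]

Solving the linear system:
  x*      = (0.2036, 1.6946, -0.7545)
  lambda* = (7.1916, -6.7425)
  f(x*)   = 26.476

x* = (0.2036, 1.6946, -0.7545), lambda* = (7.1916, -6.7425)


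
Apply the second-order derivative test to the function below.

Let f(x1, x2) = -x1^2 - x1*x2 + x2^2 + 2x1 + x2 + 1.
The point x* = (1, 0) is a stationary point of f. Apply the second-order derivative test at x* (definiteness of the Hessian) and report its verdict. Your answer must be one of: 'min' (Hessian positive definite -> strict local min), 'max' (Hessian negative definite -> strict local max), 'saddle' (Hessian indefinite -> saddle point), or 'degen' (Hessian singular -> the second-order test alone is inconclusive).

Compute the Hessian H = grad^2 f:
  H = [[-2, -1], [-1, 2]]
Verify stationarity: grad f(x*) = H x* + g = (0, 0).
Eigenvalues of H: -2.2361, 2.2361.
Eigenvalues have mixed signs, so H is indefinite -> x* is a saddle point.

saddle


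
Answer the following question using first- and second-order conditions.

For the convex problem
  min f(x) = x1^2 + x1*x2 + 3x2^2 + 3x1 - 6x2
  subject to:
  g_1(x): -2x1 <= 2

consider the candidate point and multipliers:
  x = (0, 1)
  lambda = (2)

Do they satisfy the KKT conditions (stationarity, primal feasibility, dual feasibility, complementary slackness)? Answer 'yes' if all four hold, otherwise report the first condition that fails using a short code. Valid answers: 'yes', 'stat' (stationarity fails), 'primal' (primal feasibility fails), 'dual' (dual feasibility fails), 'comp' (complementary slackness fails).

Gradient of f: grad f(x) = Q x + c = (4, 0)
Constraint values g_i(x) = a_i^T x - b_i:
  g_1((0, 1)) = -2
Stationarity residual: grad f(x) + sum_i lambda_i a_i = (0, 0)
  -> stationarity OK
Primal feasibility (all g_i <= 0): OK
Dual feasibility (all lambda_i >= 0): OK
Complementary slackness (lambda_i * g_i(x) = 0 for all i): FAILS

Verdict: the first failing condition is complementary_slackness -> comp.

comp


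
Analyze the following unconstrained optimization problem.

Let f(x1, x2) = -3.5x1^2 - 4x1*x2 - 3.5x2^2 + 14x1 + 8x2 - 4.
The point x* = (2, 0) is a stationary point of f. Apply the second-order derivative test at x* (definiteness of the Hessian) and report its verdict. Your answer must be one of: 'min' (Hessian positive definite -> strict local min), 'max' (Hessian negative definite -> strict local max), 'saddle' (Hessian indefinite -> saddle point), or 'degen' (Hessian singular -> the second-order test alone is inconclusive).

Compute the Hessian H = grad^2 f:
  H = [[-7, -4], [-4, -7]]
Verify stationarity: grad f(x*) = H x* + g = (0, 0).
Eigenvalues of H: -11, -3.
Both eigenvalues < 0, so H is negative definite -> x* is a strict local max.

max


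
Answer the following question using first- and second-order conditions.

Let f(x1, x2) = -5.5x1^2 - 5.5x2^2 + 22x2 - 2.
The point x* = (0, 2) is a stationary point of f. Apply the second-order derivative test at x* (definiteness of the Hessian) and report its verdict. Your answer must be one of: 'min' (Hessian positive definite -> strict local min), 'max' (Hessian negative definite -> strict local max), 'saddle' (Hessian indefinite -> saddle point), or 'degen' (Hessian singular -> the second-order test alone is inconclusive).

Compute the Hessian H = grad^2 f:
  H = [[-11, 0], [0, -11]]
Verify stationarity: grad f(x*) = H x* + g = (0, 0).
Eigenvalues of H: -11, -11.
Both eigenvalues < 0, so H is negative definite -> x* is a strict local max.

max


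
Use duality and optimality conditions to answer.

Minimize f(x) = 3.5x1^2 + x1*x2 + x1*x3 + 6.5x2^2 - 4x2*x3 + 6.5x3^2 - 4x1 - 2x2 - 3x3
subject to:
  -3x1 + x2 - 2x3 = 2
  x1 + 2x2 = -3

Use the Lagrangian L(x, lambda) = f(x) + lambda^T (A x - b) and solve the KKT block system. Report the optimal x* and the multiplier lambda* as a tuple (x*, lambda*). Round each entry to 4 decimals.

Form the Lagrangian:
  L(x, lambda) = (1/2) x^T Q x + c^T x + lambda^T (A x - b)
Stationarity (grad_x L = 0): Q x + c + A^T lambda = 0.
Primal feasibility: A x = b.

This gives the KKT block system:
  [ Q   A^T ] [ x     ]   [-c ]
  [ A    0  ] [ lambda ] = [ b ]

Solving the linear system:
  x*      = (-0.8963, -1.0519, -0.1815)
  lambda* = (-1.0243, 8.4344)
  f(x*)   = 16.7925

x* = (-0.8963, -1.0519, -0.1815), lambda* = (-1.0243, 8.4344)


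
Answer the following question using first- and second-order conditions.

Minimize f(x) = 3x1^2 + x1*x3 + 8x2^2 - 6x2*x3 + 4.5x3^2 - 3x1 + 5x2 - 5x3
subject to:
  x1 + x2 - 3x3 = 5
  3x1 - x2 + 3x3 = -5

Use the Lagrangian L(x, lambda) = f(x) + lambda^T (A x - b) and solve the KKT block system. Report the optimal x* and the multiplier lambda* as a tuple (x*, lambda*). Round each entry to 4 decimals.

Form the Lagrangian:
  L(x, lambda) = (1/2) x^T Q x + c^T x + lambda^T (A x - b)
Stationarity (grad_x L = 0): Q x + c + A^T lambda = 0.
Primal feasibility: A x = b.

This gives the KKT block system:
  [ Q   A^T ] [ x     ]   [-c ]
  [ A    0  ] [ lambda ] = [ b ]

Solving the linear system:
  x*      = (0, -0.641, -1.8803)
  lambda* = (-3.2991, 2.7265)
  f(x*)   = 18.1624

x* = (0, -0.641, -1.8803), lambda* = (-3.2991, 2.7265)


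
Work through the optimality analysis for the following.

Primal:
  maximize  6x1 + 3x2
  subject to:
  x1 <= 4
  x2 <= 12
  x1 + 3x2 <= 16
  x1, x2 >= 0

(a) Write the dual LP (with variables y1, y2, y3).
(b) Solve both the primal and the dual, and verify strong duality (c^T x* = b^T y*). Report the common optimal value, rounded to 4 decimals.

The standard primal-dual pair for 'max c^T x s.t. A x <= b, x >= 0' is:
  Dual:  min b^T y  s.t.  A^T y >= c,  y >= 0.

So the dual LP is:
  minimize  4y1 + 12y2 + 16y3
  subject to:
    y1 + y3 >= 6
    y2 + 3y3 >= 3
    y1, y2, y3 >= 0

Solving the primal: x* = (4, 4).
  primal value c^T x* = 36.
Solving the dual: y* = (5, 0, 1).
  dual value b^T y* = 36.
Strong duality: c^T x* = b^T y*. Confirmed.

36


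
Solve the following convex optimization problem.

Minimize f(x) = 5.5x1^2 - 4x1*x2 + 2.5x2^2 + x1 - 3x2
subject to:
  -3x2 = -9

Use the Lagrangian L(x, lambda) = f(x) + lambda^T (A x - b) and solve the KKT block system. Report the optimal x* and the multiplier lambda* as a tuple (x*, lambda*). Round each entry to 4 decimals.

Form the Lagrangian:
  L(x, lambda) = (1/2) x^T Q x + c^T x + lambda^T (A x - b)
Stationarity (grad_x L = 0): Q x + c + A^T lambda = 0.
Primal feasibility: A x = b.

This gives the KKT block system:
  [ Q   A^T ] [ x     ]   [-c ]
  [ A    0  ] [ lambda ] = [ b ]

Solving the linear system:
  x*      = (1, 3)
  lambda* = (2.6667)
  f(x*)   = 8

x* = (1, 3), lambda* = (2.6667)


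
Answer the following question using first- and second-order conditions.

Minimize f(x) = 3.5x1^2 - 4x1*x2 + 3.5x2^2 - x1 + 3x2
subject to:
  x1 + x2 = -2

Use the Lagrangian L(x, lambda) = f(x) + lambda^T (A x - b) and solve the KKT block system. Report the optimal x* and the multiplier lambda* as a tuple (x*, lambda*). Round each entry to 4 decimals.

Form the Lagrangian:
  L(x, lambda) = (1/2) x^T Q x + c^T x + lambda^T (A x - b)
Stationarity (grad_x L = 0): Q x + c + A^T lambda = 0.
Primal feasibility: A x = b.

This gives the KKT block system:
  [ Q   A^T ] [ x     ]   [-c ]
  [ A    0  ] [ lambda ] = [ b ]

Solving the linear system:
  x*      = (-0.8182, -1.1818)
  lambda* = (2)
  f(x*)   = 0.6364

x* = (-0.8182, -1.1818), lambda* = (2)


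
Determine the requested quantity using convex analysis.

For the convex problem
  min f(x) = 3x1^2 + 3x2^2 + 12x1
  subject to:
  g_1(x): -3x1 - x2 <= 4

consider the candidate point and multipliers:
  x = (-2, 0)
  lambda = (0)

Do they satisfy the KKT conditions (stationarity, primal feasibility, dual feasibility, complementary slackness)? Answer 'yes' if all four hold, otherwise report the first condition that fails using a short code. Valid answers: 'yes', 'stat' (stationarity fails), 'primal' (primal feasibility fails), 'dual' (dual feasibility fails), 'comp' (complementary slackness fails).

Gradient of f: grad f(x) = Q x + c = (0, 0)
Constraint values g_i(x) = a_i^T x - b_i:
  g_1((-2, 0)) = 2
Stationarity residual: grad f(x) + sum_i lambda_i a_i = (0, 0)
  -> stationarity OK
Primal feasibility (all g_i <= 0): FAILS
Dual feasibility (all lambda_i >= 0): OK
Complementary slackness (lambda_i * g_i(x) = 0 for all i): OK

Verdict: the first failing condition is primal_feasibility -> primal.

primal


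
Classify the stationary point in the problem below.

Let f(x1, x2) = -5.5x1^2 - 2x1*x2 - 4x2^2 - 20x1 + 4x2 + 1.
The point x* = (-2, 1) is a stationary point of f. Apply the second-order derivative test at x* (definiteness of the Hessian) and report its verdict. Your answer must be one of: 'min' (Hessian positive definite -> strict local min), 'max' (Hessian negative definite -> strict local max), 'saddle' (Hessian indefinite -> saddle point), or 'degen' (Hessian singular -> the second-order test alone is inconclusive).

Compute the Hessian H = grad^2 f:
  H = [[-11, -2], [-2, -8]]
Verify stationarity: grad f(x*) = H x* + g = (0, 0).
Eigenvalues of H: -12, -7.
Both eigenvalues < 0, so H is negative definite -> x* is a strict local max.

max


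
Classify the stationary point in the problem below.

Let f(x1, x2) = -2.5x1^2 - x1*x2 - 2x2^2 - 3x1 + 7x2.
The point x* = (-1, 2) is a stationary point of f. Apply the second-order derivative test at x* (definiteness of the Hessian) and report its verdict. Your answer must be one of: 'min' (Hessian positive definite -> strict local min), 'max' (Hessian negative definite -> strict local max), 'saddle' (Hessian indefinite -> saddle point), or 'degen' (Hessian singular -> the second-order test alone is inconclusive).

Compute the Hessian H = grad^2 f:
  H = [[-5, -1], [-1, -4]]
Verify stationarity: grad f(x*) = H x* + g = (0, 0).
Eigenvalues of H: -5.618, -3.382.
Both eigenvalues < 0, so H is negative definite -> x* is a strict local max.

max


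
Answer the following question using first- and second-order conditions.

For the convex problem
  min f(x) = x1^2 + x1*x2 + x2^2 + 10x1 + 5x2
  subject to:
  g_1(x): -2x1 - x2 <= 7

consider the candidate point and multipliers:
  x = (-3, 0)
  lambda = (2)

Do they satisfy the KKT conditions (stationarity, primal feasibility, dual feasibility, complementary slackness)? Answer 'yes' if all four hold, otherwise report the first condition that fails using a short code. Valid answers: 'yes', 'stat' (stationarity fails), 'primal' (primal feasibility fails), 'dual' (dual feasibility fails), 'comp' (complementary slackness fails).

Gradient of f: grad f(x) = Q x + c = (4, 2)
Constraint values g_i(x) = a_i^T x - b_i:
  g_1((-3, 0)) = -1
Stationarity residual: grad f(x) + sum_i lambda_i a_i = (0, 0)
  -> stationarity OK
Primal feasibility (all g_i <= 0): OK
Dual feasibility (all lambda_i >= 0): OK
Complementary slackness (lambda_i * g_i(x) = 0 for all i): FAILS

Verdict: the first failing condition is complementary_slackness -> comp.

comp


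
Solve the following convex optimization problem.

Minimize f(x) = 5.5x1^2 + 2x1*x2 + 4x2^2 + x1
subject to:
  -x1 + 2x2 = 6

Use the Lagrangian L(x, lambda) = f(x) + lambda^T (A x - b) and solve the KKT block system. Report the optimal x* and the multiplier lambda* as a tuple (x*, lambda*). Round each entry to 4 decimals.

Form the Lagrangian:
  L(x, lambda) = (1/2) x^T Q x + c^T x + lambda^T (A x - b)
Stationarity (grad_x L = 0): Q x + c + A^T lambda = 0.
Primal feasibility: A x = b.

This gives the KKT block system:
  [ Q   A^T ] [ x     ]   [-c ]
  [ A    0  ] [ lambda ] = [ b ]

Solving the linear system:
  x*      = (-1.2667, 2.3667)
  lambda* = (-8.2)
  f(x*)   = 23.9667

x* = (-1.2667, 2.3667), lambda* = (-8.2)


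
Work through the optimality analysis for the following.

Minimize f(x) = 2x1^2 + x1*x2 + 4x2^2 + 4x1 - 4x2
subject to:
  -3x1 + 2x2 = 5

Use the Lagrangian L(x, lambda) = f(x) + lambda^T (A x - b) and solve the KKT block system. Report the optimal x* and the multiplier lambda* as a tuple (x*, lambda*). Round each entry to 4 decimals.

Form the Lagrangian:
  L(x, lambda) = (1/2) x^T Q x + c^T x + lambda^T (A x - b)
Stationarity (grad_x L = 0): Q x + c + A^T lambda = 0.
Primal feasibility: A x = b.

This gives the KKT block system:
  [ Q   A^T ] [ x     ]   [-c ]
  [ A    0  ] [ lambda ] = [ b ]

Solving the linear system:
  x*      = (-1.22, 0.67)
  lambda* = (-0.07)
  f(x*)   = -3.605

x* = (-1.22, 0.67), lambda* = (-0.07)


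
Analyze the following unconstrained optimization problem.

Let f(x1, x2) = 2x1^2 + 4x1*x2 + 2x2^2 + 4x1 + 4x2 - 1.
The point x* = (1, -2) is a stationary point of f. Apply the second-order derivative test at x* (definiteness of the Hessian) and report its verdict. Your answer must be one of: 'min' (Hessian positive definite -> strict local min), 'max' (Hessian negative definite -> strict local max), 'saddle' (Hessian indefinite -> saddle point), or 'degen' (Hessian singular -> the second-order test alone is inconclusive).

Compute the Hessian H = grad^2 f:
  H = [[4, 4], [4, 4]]
Verify stationarity: grad f(x*) = H x* + g = (0, 0).
Eigenvalues of H: 0, 8.
H has a zero eigenvalue (singular; positive semidefinite but not definite), so H is neither positive definite, negative definite, nor indefinite. The second-order test alone is inconclusive -> degen.
(Indeed, f is constant along the null direction of H through x*, so x* is not a strict local extremum.)

degen


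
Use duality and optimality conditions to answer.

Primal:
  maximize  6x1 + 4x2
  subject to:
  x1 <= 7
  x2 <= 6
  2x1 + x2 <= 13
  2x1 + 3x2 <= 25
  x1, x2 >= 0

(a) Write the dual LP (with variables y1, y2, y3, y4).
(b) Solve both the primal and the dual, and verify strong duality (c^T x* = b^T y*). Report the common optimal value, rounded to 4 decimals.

The standard primal-dual pair for 'max c^T x s.t. A x <= b, x >= 0' is:
  Dual:  min b^T y  s.t.  A^T y >= c,  y >= 0.

So the dual LP is:
  minimize  7y1 + 6y2 + 13y3 + 25y4
  subject to:
    y1 + 2y3 + 2y4 >= 6
    y2 + y3 + 3y4 >= 4
    y1, y2, y3, y4 >= 0

Solving the primal: x* = (3.5, 6).
  primal value c^T x* = 45.
Solving the dual: y* = (0, 1, 3, 0).
  dual value b^T y* = 45.
Strong duality: c^T x* = b^T y*. Confirmed.

45


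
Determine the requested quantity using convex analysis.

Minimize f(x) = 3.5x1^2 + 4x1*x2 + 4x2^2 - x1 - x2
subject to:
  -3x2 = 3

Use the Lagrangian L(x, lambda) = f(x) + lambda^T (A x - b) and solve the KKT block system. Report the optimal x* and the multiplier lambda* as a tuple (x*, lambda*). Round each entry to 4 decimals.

Form the Lagrangian:
  L(x, lambda) = (1/2) x^T Q x + c^T x + lambda^T (A x - b)
Stationarity (grad_x L = 0): Q x + c + A^T lambda = 0.
Primal feasibility: A x = b.

This gives the KKT block system:
  [ Q   A^T ] [ x     ]   [-c ]
  [ A    0  ] [ lambda ] = [ b ]

Solving the linear system:
  x*      = (0.7143, -1)
  lambda* = (-2.0476)
  f(x*)   = 3.2143

x* = (0.7143, -1), lambda* = (-2.0476)


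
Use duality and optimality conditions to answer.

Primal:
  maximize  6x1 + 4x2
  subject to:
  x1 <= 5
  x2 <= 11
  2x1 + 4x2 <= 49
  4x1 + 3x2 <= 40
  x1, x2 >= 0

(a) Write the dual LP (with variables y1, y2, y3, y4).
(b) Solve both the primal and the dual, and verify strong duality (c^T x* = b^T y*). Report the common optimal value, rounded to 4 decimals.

The standard primal-dual pair for 'max c^T x s.t. A x <= b, x >= 0' is:
  Dual:  min b^T y  s.t.  A^T y >= c,  y >= 0.

So the dual LP is:
  minimize  5y1 + 11y2 + 49y3 + 40y4
  subject to:
    y1 + 2y3 + 4y4 >= 6
    y2 + 4y3 + 3y4 >= 4
    y1, y2, y3, y4 >= 0

Solving the primal: x* = (5, 6.6667).
  primal value c^T x* = 56.6667.
Solving the dual: y* = (0.6667, 0, 0, 1.3333).
  dual value b^T y* = 56.6667.
Strong duality: c^T x* = b^T y*. Confirmed.

56.6667


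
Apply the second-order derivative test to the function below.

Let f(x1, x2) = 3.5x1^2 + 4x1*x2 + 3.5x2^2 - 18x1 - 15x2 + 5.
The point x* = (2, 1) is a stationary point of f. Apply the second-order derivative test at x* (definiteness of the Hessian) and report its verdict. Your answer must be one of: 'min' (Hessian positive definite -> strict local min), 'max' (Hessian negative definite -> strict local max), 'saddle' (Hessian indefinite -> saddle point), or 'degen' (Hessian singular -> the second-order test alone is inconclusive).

Compute the Hessian H = grad^2 f:
  H = [[7, 4], [4, 7]]
Verify stationarity: grad f(x*) = H x* + g = (0, 0).
Eigenvalues of H: 3, 11.
Both eigenvalues > 0, so H is positive definite -> x* is a strict local min.

min


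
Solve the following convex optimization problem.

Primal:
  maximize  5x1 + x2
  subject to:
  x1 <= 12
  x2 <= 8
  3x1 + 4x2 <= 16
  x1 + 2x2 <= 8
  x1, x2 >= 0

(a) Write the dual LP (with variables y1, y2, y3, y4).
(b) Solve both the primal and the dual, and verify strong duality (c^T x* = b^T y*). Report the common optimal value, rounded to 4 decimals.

The standard primal-dual pair for 'max c^T x s.t. A x <= b, x >= 0' is:
  Dual:  min b^T y  s.t.  A^T y >= c,  y >= 0.

So the dual LP is:
  minimize  12y1 + 8y2 + 16y3 + 8y4
  subject to:
    y1 + 3y3 + y4 >= 5
    y2 + 4y3 + 2y4 >= 1
    y1, y2, y3, y4 >= 0

Solving the primal: x* = (5.3333, 0).
  primal value c^T x* = 26.6667.
Solving the dual: y* = (0, 0, 1.6667, 0).
  dual value b^T y* = 26.6667.
Strong duality: c^T x* = b^T y*. Confirmed.

26.6667


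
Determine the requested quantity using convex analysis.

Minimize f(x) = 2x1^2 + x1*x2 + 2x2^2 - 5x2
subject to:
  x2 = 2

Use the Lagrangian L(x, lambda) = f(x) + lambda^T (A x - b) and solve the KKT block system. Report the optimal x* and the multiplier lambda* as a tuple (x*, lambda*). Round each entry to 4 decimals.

Form the Lagrangian:
  L(x, lambda) = (1/2) x^T Q x + c^T x + lambda^T (A x - b)
Stationarity (grad_x L = 0): Q x + c + A^T lambda = 0.
Primal feasibility: A x = b.

This gives the KKT block system:
  [ Q   A^T ] [ x     ]   [-c ]
  [ A    0  ] [ lambda ] = [ b ]

Solving the linear system:
  x*      = (-0.5, 2)
  lambda* = (-2.5)
  f(x*)   = -2.5

x* = (-0.5, 2), lambda* = (-2.5)


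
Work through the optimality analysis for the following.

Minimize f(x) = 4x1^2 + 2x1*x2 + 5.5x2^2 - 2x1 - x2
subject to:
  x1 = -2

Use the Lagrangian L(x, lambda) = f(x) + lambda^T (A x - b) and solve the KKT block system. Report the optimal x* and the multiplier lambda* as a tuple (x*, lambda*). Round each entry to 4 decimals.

Form the Lagrangian:
  L(x, lambda) = (1/2) x^T Q x + c^T x + lambda^T (A x - b)
Stationarity (grad_x L = 0): Q x + c + A^T lambda = 0.
Primal feasibility: A x = b.

This gives the KKT block system:
  [ Q   A^T ] [ x     ]   [-c ]
  [ A    0  ] [ lambda ] = [ b ]

Solving the linear system:
  x*      = (-2, 0.4545)
  lambda* = (17.0909)
  f(x*)   = 18.8636

x* = (-2, 0.4545), lambda* = (17.0909)


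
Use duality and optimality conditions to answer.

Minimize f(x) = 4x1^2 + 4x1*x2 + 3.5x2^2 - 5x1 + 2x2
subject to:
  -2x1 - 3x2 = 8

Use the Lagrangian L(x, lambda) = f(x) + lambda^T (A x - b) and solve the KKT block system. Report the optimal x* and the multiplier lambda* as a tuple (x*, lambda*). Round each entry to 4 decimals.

Form the Lagrangian:
  L(x, lambda) = (1/2) x^T Q x + c^T x + lambda^T (A x - b)
Stationarity (grad_x L = 0): Q x + c + A^T lambda = 0.
Primal feasibility: A x = b.

This gives the KKT block system:
  [ Q   A^T ] [ x     ]   [-c ]
  [ A    0  ] [ lambda ] = [ b ]

Solving the linear system:
  x*      = (0.7885, -3.1923)
  lambda* = (-5.7308)
  f(x*)   = 17.7596

x* = (0.7885, -3.1923), lambda* = (-5.7308)


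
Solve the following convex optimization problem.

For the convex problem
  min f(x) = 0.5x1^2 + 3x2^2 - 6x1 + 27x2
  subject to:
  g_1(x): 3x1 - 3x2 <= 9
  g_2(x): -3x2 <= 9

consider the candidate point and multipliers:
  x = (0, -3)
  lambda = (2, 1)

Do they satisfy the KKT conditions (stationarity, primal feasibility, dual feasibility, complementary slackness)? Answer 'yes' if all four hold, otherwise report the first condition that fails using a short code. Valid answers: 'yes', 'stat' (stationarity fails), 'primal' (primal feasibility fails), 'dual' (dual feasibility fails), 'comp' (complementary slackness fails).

Gradient of f: grad f(x) = Q x + c = (-6, 9)
Constraint values g_i(x) = a_i^T x - b_i:
  g_1((0, -3)) = 0
  g_2((0, -3)) = 0
Stationarity residual: grad f(x) + sum_i lambda_i a_i = (0, 0)
  -> stationarity OK
Primal feasibility (all g_i <= 0): OK
Dual feasibility (all lambda_i >= 0): OK
Complementary slackness (lambda_i * g_i(x) = 0 for all i): OK

Verdict: yes, KKT holds.

yes


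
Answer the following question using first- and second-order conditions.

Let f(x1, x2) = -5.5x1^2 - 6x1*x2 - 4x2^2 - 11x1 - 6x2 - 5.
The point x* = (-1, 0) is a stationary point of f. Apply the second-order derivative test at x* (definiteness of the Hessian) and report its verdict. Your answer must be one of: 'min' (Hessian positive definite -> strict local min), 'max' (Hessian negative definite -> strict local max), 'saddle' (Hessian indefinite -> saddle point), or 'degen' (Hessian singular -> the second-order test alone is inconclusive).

Compute the Hessian H = grad^2 f:
  H = [[-11, -6], [-6, -8]]
Verify stationarity: grad f(x*) = H x* + g = (0, 0).
Eigenvalues of H: -15.6847, -3.3153.
Both eigenvalues < 0, so H is negative definite -> x* is a strict local max.

max


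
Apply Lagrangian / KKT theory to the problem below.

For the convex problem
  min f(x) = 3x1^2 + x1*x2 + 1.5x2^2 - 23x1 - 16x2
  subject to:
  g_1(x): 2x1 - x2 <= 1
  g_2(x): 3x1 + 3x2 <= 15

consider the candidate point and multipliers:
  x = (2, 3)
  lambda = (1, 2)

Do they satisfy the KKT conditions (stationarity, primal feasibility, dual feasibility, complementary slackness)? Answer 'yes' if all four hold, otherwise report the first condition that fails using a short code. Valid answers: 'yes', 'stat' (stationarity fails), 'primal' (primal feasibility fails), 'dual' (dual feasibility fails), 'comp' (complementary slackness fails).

Gradient of f: grad f(x) = Q x + c = (-8, -5)
Constraint values g_i(x) = a_i^T x - b_i:
  g_1((2, 3)) = 0
  g_2((2, 3)) = 0
Stationarity residual: grad f(x) + sum_i lambda_i a_i = (0, 0)
  -> stationarity OK
Primal feasibility (all g_i <= 0): OK
Dual feasibility (all lambda_i >= 0): OK
Complementary slackness (lambda_i * g_i(x) = 0 for all i): OK

Verdict: yes, KKT holds.

yes


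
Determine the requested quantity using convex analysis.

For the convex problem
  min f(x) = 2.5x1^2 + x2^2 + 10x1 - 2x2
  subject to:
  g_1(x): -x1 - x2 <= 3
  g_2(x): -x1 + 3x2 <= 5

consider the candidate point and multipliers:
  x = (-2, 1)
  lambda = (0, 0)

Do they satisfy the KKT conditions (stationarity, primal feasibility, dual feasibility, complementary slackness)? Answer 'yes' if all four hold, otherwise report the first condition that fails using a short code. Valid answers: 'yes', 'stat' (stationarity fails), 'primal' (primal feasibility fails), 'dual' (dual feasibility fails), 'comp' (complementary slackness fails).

Gradient of f: grad f(x) = Q x + c = (0, 0)
Constraint values g_i(x) = a_i^T x - b_i:
  g_1((-2, 1)) = -2
  g_2((-2, 1)) = 0
Stationarity residual: grad f(x) + sum_i lambda_i a_i = (0, 0)
  -> stationarity OK
Primal feasibility (all g_i <= 0): OK
Dual feasibility (all lambda_i >= 0): OK
Complementary slackness (lambda_i * g_i(x) = 0 for all i): OK

Verdict: yes, KKT holds.

yes


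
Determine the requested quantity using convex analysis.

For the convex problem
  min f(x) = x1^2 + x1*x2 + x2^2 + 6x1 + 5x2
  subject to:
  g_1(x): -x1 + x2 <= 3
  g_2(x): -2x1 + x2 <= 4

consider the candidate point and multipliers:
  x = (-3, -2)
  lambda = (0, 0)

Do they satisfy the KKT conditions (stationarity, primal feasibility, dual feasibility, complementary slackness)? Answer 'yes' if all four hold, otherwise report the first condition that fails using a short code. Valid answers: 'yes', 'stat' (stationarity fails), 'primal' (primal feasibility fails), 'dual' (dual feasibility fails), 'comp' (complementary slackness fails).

Gradient of f: grad f(x) = Q x + c = (-2, -2)
Constraint values g_i(x) = a_i^T x - b_i:
  g_1((-3, -2)) = -2
  g_2((-3, -2)) = 0
Stationarity residual: grad f(x) + sum_i lambda_i a_i = (-2, -2)
  -> stationarity FAILS
Primal feasibility (all g_i <= 0): OK
Dual feasibility (all lambda_i >= 0): OK
Complementary slackness (lambda_i * g_i(x) = 0 for all i): OK

Verdict: the first failing condition is stationarity -> stat.

stat


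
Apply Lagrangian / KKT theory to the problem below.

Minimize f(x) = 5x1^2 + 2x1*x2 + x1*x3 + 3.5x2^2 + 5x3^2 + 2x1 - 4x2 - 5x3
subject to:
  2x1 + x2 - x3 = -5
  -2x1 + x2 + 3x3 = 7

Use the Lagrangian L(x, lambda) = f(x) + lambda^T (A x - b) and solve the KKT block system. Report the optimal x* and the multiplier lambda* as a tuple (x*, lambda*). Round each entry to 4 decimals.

Form the Lagrangian:
  L(x, lambda) = (1/2) x^T Q x + c^T x + lambda^T (A x - b)
Stationarity (grad_x L = 0): Q x + c + A^T lambda = 0.
Primal feasibility: A x = b.

This gives the KKT block system:
  [ Q   A^T ] [ x     ]   [-c ]
  [ A    0  ] [ lambda ] = [ b ]

Solving the linear system:
  x*      = (-1.76, -0.24, 1.24)
  lambda* = (8.31, 0.89)
  f(x*)   = 13.28

x* = (-1.76, -0.24, 1.24), lambda* = (8.31, 0.89)


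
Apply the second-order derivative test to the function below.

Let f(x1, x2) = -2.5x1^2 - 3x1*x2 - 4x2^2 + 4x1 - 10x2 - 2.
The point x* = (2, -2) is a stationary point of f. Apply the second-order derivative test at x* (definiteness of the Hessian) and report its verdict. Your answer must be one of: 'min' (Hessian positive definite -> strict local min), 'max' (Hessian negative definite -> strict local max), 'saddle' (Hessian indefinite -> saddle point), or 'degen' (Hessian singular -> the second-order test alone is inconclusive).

Compute the Hessian H = grad^2 f:
  H = [[-5, -3], [-3, -8]]
Verify stationarity: grad f(x*) = H x* + g = (0, 0).
Eigenvalues of H: -9.8541, -3.1459.
Both eigenvalues < 0, so H is negative definite -> x* is a strict local max.

max


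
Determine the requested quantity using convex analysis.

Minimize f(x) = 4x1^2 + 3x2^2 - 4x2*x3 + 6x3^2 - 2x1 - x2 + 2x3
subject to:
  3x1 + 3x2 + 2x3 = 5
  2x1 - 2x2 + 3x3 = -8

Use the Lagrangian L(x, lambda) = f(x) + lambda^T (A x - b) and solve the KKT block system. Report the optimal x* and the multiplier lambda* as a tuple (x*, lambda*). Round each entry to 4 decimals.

Form the Lagrangian:
  L(x, lambda) = (1/2) x^T Q x + c^T x + lambda^T (A x - b)
Stationarity (grad_x L = 0): Q x + c + A^T lambda = 0.
Primal feasibility: A x = b.

This gives the KKT block system:
  [ Q   A^T ] [ x     ]   [-c ]
  [ A    0  ] [ lambda ] = [ b ]

Solving the linear system:
  x*      = (-0.6215, 2.6236, -0.5033)
  lambda* = (-1.6305, 5.9316)
  f(x*)   = 26.6093

x* = (-0.6215, 2.6236, -0.5033), lambda* = (-1.6305, 5.9316)


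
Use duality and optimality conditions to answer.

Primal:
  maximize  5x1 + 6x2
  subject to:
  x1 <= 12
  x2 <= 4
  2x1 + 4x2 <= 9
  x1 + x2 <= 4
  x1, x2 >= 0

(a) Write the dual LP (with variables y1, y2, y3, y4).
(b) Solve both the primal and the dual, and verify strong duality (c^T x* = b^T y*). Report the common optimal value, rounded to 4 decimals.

The standard primal-dual pair for 'max c^T x s.t. A x <= b, x >= 0' is:
  Dual:  min b^T y  s.t.  A^T y >= c,  y >= 0.

So the dual LP is:
  minimize  12y1 + 4y2 + 9y3 + 4y4
  subject to:
    y1 + 2y3 + y4 >= 5
    y2 + 4y3 + y4 >= 6
    y1, y2, y3, y4 >= 0

Solving the primal: x* = (3.5, 0.5).
  primal value c^T x* = 20.5.
Solving the dual: y* = (0, 0, 0.5, 4).
  dual value b^T y* = 20.5.
Strong duality: c^T x* = b^T y*. Confirmed.

20.5


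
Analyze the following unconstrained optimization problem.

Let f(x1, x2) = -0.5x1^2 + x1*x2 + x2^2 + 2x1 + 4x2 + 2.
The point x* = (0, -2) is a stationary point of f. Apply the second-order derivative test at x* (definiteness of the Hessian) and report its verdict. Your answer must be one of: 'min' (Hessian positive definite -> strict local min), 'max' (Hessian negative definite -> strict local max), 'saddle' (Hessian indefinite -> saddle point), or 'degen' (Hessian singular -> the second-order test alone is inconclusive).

Compute the Hessian H = grad^2 f:
  H = [[-1, 1], [1, 2]]
Verify stationarity: grad f(x*) = H x* + g = (0, 0).
Eigenvalues of H: -1.3028, 2.3028.
Eigenvalues have mixed signs, so H is indefinite -> x* is a saddle point.

saddle


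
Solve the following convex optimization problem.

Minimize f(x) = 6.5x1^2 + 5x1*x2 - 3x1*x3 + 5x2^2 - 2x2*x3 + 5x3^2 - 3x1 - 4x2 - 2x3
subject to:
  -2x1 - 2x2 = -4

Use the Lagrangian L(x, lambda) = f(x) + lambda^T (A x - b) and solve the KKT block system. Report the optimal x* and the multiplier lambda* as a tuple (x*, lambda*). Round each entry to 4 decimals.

Form the Lagrangian:
  L(x, lambda) = (1/2) x^T Q x + c^T x + lambda^T (A x - b)
Stationarity (grad_x L = 0): Q x + c + A^T lambda = 0.
Primal feasibility: A x = b.

This gives the KKT block system:
  [ Q   A^T ] [ x     ]   [-c ]
  [ A    0  ] [ lambda ] = [ b ]

Solving the linear system:
  x*      = (0.7442, 1.2558, 0.6744)
  lambda* = (5.4651)
  f(x*)   = 6.6279

x* = (0.7442, 1.2558, 0.6744), lambda* = (5.4651)


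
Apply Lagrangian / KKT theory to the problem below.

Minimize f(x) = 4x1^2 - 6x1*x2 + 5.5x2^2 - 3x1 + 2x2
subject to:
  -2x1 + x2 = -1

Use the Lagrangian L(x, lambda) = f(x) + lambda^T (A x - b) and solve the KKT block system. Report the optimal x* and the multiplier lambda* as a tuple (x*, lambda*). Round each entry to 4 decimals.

Form the Lagrangian:
  L(x, lambda) = (1/2) x^T Q x + c^T x + lambda^T (A x - b)
Stationarity (grad_x L = 0): Q x + c + A^T lambda = 0.
Primal feasibility: A x = b.

This gives the KKT block system:
  [ Q   A^T ] [ x     ]   [-c ]
  [ A    0  ] [ lambda ] = [ b ]

Solving the linear system:
  x*      = (0.5357, 0.0714)
  lambda* = (0.4286)
  f(x*)   = -0.5179

x* = (0.5357, 0.0714), lambda* = (0.4286)


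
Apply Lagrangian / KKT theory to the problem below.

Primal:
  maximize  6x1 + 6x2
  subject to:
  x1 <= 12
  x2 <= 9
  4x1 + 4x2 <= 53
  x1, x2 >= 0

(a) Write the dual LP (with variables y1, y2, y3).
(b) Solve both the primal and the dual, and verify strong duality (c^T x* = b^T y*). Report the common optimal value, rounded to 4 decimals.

The standard primal-dual pair for 'max c^T x s.t. A x <= b, x >= 0' is:
  Dual:  min b^T y  s.t.  A^T y >= c,  y >= 0.

So the dual LP is:
  minimize  12y1 + 9y2 + 53y3
  subject to:
    y1 + 4y3 >= 6
    y2 + 4y3 >= 6
    y1, y2, y3 >= 0

Solving the primal: x* = (4.25, 9).
  primal value c^T x* = 79.5.
Solving the dual: y* = (0, 0, 1.5).
  dual value b^T y* = 79.5.
Strong duality: c^T x* = b^T y*. Confirmed.

79.5


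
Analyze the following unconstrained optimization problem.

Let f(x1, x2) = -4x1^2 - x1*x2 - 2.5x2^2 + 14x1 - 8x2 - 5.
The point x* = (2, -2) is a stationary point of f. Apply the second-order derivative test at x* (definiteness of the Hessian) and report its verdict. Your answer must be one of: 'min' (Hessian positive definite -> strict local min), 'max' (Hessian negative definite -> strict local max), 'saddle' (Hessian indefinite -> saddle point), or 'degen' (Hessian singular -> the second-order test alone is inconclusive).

Compute the Hessian H = grad^2 f:
  H = [[-8, -1], [-1, -5]]
Verify stationarity: grad f(x*) = H x* + g = (0, 0).
Eigenvalues of H: -8.3028, -4.6972.
Both eigenvalues < 0, so H is negative definite -> x* is a strict local max.

max


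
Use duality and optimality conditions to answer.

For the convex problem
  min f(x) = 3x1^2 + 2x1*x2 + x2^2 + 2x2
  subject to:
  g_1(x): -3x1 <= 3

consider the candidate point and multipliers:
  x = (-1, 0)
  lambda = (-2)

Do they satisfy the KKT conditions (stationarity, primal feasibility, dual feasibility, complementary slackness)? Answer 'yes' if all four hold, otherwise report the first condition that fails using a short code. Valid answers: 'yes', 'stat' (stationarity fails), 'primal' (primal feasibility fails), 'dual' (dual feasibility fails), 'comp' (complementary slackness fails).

Gradient of f: grad f(x) = Q x + c = (-6, 0)
Constraint values g_i(x) = a_i^T x - b_i:
  g_1((-1, 0)) = 0
Stationarity residual: grad f(x) + sum_i lambda_i a_i = (0, 0)
  -> stationarity OK
Primal feasibility (all g_i <= 0): OK
Dual feasibility (all lambda_i >= 0): FAILS
Complementary slackness (lambda_i * g_i(x) = 0 for all i): OK

Verdict: the first failing condition is dual_feasibility -> dual.

dual


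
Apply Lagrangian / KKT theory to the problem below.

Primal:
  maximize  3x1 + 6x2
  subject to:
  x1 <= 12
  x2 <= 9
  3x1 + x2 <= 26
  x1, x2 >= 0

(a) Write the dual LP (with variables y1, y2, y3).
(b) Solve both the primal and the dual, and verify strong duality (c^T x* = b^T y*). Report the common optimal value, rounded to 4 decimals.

The standard primal-dual pair for 'max c^T x s.t. A x <= b, x >= 0' is:
  Dual:  min b^T y  s.t.  A^T y >= c,  y >= 0.

So the dual LP is:
  minimize  12y1 + 9y2 + 26y3
  subject to:
    y1 + 3y3 >= 3
    y2 + y3 >= 6
    y1, y2, y3 >= 0

Solving the primal: x* = (5.6667, 9).
  primal value c^T x* = 71.
Solving the dual: y* = (0, 5, 1).
  dual value b^T y* = 71.
Strong duality: c^T x* = b^T y*. Confirmed.

71


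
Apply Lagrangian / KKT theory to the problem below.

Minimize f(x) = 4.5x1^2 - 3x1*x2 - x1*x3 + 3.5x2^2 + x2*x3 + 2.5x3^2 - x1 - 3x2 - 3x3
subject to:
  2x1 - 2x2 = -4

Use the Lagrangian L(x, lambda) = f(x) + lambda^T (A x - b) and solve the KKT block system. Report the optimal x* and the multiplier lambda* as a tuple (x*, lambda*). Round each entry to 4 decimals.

Form the Lagrangian:
  L(x, lambda) = (1/2) x^T Q x + c^T x + lambda^T (A x - b)
Stationarity (grad_x L = 0): Q x + c + A^T lambda = 0.
Primal feasibility: A x = b.

This gives the KKT block system:
  [ Q   A^T ] [ x     ]   [-c ]
  [ A    0  ] [ lambda ] = [ b ]

Solving the linear system:
  x*      = (-0.4, 1.6, 0.2)
  lambda* = (4.8)
  f(x*)   = 7.1

x* = (-0.4, 1.6, 0.2), lambda* = (4.8)


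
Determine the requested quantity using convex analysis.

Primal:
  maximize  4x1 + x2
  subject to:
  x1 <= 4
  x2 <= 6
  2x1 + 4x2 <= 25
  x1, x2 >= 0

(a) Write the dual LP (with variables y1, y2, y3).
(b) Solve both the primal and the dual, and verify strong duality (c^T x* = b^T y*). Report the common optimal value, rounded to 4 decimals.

The standard primal-dual pair for 'max c^T x s.t. A x <= b, x >= 0' is:
  Dual:  min b^T y  s.t.  A^T y >= c,  y >= 0.

So the dual LP is:
  minimize  4y1 + 6y2 + 25y3
  subject to:
    y1 + 2y3 >= 4
    y2 + 4y3 >= 1
    y1, y2, y3 >= 0

Solving the primal: x* = (4, 4.25).
  primal value c^T x* = 20.25.
Solving the dual: y* = (3.5, 0, 0.25).
  dual value b^T y* = 20.25.
Strong duality: c^T x* = b^T y*. Confirmed.

20.25


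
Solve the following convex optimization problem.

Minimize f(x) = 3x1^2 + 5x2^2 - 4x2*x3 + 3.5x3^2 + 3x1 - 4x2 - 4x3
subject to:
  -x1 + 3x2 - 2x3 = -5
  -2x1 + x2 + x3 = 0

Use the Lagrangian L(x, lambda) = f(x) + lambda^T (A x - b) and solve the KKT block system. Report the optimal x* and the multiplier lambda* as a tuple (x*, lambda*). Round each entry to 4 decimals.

Form the Lagrangian:
  L(x, lambda) = (1/2) x^T Q x + c^T x + lambda^T (A x - b)
Stationarity (grad_x L = 0): Q x + c + A^T lambda = 0.
Primal feasibility: A x = b.

This gives the KKT block system:
  [ Q   A^T ] [ x     ]   [-c ]
  [ A    0  ] [ lambda ] = [ b ]

Solving the linear system:
  x*      = (0.5333, -0.4667, 1.5333)
  lambda* = (4.68, 0.76)
  f(x*)   = 10.3667

x* = (0.5333, -0.4667, 1.5333), lambda* = (4.68, 0.76)


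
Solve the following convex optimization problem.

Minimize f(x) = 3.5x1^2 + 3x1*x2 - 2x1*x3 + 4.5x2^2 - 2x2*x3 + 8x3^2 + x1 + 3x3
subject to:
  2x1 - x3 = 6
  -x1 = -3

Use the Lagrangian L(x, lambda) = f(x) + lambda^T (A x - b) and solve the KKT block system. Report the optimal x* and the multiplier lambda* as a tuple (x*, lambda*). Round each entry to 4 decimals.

Form the Lagrangian:
  L(x, lambda) = (1/2) x^T Q x + c^T x + lambda^T (A x - b)
Stationarity (grad_x L = 0): Q x + c + A^T lambda = 0.
Primal feasibility: A x = b.

This gives the KKT block system:
  [ Q   A^T ] [ x     ]   [-c ]
  [ A    0  ] [ lambda ] = [ b ]

Solving the linear system:
  x*      = (3, -1, 0)
  lambda* = (-1, 17)
  f(x*)   = 30

x* = (3, -1, 0), lambda* = (-1, 17)


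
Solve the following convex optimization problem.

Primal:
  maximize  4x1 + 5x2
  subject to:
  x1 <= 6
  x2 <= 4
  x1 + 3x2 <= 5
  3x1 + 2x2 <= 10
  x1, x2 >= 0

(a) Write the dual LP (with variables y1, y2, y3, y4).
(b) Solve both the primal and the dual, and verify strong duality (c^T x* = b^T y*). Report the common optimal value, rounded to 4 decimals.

The standard primal-dual pair for 'max c^T x s.t. A x <= b, x >= 0' is:
  Dual:  min b^T y  s.t.  A^T y >= c,  y >= 0.

So the dual LP is:
  minimize  6y1 + 4y2 + 5y3 + 10y4
  subject to:
    y1 + y3 + 3y4 >= 4
    y2 + 3y3 + 2y4 >= 5
    y1, y2, y3, y4 >= 0

Solving the primal: x* = (2.8571, 0.7143).
  primal value c^T x* = 15.
Solving the dual: y* = (0, 0, 1, 1).
  dual value b^T y* = 15.
Strong duality: c^T x* = b^T y*. Confirmed.

15


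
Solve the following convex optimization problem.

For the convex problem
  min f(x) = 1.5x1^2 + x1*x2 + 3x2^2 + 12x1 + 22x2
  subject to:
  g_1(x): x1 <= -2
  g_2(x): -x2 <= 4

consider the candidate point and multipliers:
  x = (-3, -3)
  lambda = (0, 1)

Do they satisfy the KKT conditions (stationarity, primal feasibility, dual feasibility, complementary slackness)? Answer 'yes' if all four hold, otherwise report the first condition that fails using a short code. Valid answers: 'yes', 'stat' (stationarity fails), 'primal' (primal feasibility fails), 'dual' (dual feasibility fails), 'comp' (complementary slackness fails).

Gradient of f: grad f(x) = Q x + c = (0, 1)
Constraint values g_i(x) = a_i^T x - b_i:
  g_1((-3, -3)) = -1
  g_2((-3, -3)) = -1
Stationarity residual: grad f(x) + sum_i lambda_i a_i = (0, 0)
  -> stationarity OK
Primal feasibility (all g_i <= 0): OK
Dual feasibility (all lambda_i >= 0): OK
Complementary slackness (lambda_i * g_i(x) = 0 for all i): FAILS

Verdict: the first failing condition is complementary_slackness -> comp.

comp
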